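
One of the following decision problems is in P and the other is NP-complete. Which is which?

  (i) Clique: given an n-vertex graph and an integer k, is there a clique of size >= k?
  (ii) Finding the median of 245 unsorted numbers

(i) is NP-complete: complement of Independent Set / Vertex Cover (with k part of the input).
(ii) is P: linear-time selection (median-of-medians) runs in O(n).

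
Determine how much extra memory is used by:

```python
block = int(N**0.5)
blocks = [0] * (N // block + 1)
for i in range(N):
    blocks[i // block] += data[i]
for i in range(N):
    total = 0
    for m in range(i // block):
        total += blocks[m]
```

Space complexity: O(sqrt(n)).
Storage scales with sqrt(n).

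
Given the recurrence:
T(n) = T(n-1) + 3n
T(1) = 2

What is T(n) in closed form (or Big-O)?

Unrolling: T(n) = 2 + 3*(2 + 3 + ... + n) = 2 + 3*(n(n+1)/2 - 1) = O(n^2).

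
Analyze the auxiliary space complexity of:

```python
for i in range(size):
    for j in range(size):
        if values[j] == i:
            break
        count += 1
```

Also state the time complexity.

Space complexity: O(1).
Only a constant amount of auxiliary storage is used; nothing grows with n.
Time complexity: O(n^2).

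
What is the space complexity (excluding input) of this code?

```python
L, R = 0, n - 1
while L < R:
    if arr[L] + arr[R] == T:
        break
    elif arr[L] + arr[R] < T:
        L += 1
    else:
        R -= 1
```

Space complexity: O(1).
Only a constant amount of auxiliary storage is used; nothing grows with n.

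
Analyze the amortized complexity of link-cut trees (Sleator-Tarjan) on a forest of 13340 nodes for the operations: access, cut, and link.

Link-cut trees represent the forest using splay trees over preferred paths. With potential Phi = sum over nodes of log(size of virtual subtree), each access on 13340 nodes is O(log 13340) = O(log n) amortized by the splay-tree access lemma. Cut and link are O(1) plus one access.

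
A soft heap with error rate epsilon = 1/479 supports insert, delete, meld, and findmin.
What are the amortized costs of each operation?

Soft heaps (Chazelle) allow up to an epsilon = 1/479 fraction of elements to have corrupted (raised) keys. Insert is O(log(1/epsilon)) = O(log 479) amortized -- the structure maintains heap-ordered binary trees of rank bounded by O(log(1/epsilon)). Meld concatenates root lists: O(1) amortized. Delete and findmin are O(1) amortized.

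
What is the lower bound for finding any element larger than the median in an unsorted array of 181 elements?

To find an element larger than the median of 181 elements, we must see Omega(n) elements. Without seeing enough elements, an adversary can make any unseen element the median.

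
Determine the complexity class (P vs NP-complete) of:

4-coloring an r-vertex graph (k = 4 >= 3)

This problem is NP-complete: graph k-coloring for k>=3 is NP-complete by reduction from 3-SAT.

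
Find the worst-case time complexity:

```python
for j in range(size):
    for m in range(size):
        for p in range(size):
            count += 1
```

Time complexity: O(n^3).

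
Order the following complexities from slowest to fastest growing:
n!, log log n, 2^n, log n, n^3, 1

Ordered by growth rate: 1 < log log n < log n < n^3 < 2^n < n!.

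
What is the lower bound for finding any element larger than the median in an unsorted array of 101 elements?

To find an element larger than the median of 101 elements, we must see Omega(n) elements. Without seeing enough elements, an adversary can make any unseen element the median.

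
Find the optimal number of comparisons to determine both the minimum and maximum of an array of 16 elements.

Naive approach: 30 comparisons (15 for max + 15 for min).
Optimal: Compare elements in pairs first (floor(n/2) = 8 comparisons), then find max among winners and min among losers (7 comparisons each).
Total: ceil(3n/2) - 2 = 22 comparisons. An adversary argument shows this is also a lower bound.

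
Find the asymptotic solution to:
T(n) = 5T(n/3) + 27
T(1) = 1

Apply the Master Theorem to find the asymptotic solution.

a=5, b=3, f(n)=27. log_3(5) = 1.465. Case 1 of Master Theorem: T(n) = O(n^1.465).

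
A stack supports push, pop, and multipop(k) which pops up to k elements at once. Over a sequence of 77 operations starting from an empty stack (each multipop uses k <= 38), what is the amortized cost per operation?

Each element is pushed exactly once and popped at most once (whether by pop or as part of a multipop). So the total number of individual pops over the whole sequence is at most the number of pushes, which is at most 77. Total work <= 2 * 77, hence O(1) amortized per operation.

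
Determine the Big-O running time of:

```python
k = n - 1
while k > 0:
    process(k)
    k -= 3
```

Time complexity: O(n).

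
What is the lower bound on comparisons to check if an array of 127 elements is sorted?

To verify 127 elements are sorted, we must compare each consecutive pair. Skipping any pair allows an adversary to swap them. Therefore 126 comparisons are necessary and sufficient.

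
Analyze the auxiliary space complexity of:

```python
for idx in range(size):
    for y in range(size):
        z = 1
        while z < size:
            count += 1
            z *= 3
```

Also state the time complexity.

Space complexity: O(1).
Only a constant amount of auxiliary storage is used; nothing grows with n.
Time complexity: O(n^2 log n).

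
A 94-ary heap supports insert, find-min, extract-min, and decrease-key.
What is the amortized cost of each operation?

The 94-ary heap has height O(log_94 n). Insert sifts up: O(log_94 n). Find-min reads the root: O(1). Extract-min sifts down comparing 94 children per level: O(94 * log_94 n). Decrease-key sifts up: O(log_94 n).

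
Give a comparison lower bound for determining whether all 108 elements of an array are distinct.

In the algebraic decision-tree model, the YES region for element distinctness on 108 elements has 108! connected components (one per ordering). Ben-Or's theorem then gives a lower bound of Omega(log(n!)) = Omega(n log n).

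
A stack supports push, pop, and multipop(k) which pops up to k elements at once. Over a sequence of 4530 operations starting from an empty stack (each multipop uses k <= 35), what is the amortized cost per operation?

Each element is pushed exactly once and popped at most once (whether by pop or as part of a multipop). So the total number of individual pops over the whole sequence is at most the number of pushes, which is at most 4530. Total work <= 2 * 4530, hence O(1) amortized per operation.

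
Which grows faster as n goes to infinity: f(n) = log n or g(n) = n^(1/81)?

g(n) = n^(1/81) grows faster: any positive power of n dominates log n.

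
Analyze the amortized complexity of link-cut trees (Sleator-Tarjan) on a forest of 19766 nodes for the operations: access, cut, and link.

Link-cut trees represent the forest using splay trees over preferred paths. With potential Phi = sum over nodes of log(size of virtual subtree), each access on 19766 nodes is O(log 19766) = O(log n) amortized by the splay-tree access lemma. Cut and link are O(1) plus one access.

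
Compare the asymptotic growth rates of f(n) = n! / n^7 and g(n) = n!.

g(n) = n! grows faster: the ratio n!/(n!/n^7) = n^7 -> infinity.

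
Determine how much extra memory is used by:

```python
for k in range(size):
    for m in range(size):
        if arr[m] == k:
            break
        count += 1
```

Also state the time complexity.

Space complexity: O(1).
Only a constant amount of auxiliary storage is used; nothing grows with n.
Time complexity: O(n^2).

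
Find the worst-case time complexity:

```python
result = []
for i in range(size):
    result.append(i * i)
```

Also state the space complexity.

Time complexity: O(n).
Space complexity: O(n).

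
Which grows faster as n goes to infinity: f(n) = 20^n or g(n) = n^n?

g(n) = n^n grows faster: n^n / 20^n = (n/20)^n -> infinity once n > 20.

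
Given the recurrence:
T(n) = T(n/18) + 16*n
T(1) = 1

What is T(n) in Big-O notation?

Geometric series: 16*n*(1 + 1/18 + 1/18^2 + ...) = O(n). T(n) = O(n).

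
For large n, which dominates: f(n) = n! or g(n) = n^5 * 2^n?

f(n) = n! grows faster: by Stirling n! ~ (n/e)^n sqrt(2*pi*n); (n/e)^n eventually dominates n^5 * 2^n.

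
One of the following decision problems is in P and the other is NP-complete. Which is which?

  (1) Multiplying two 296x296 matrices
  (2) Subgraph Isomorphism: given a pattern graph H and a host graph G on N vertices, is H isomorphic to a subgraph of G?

(1) is P: the schoolbook algorithm runs in O(n^3).
(2) is NP-complete: generalizes Clique and Hamiltonian Path (pattern size is part of the input).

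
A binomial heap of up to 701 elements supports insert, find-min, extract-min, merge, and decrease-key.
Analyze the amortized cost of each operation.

A binomial heap with n <= 701 elements has at most floor(log_2 701) + 1 = 10 trees. Using potential Phi = number of trees: Insert adds one tree, but cascading merges reduce count -- amortized O(1). Find-min reads the cached minimum pointer: O(1). Extract-min creates O(log n) new trees: O(log n). Merge combines tree lists: O(log n). Decrease-key sifts the element up its tree of height <= log n: O(log n).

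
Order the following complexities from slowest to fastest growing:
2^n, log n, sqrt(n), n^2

Ordered by growth rate: log n < sqrt(n) < n^2 < 2^n.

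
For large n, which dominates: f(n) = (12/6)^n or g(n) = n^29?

f(n) = (12/6)^n grows faster: (12/6)^n is exponential with base 12/6 > 1, dominating every polynomial.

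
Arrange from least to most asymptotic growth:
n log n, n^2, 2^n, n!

Ordered by growth rate: n log n < n^2 < 2^n < n!.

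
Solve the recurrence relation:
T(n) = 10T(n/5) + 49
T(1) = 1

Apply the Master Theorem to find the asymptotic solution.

a=10, b=5, f(n)=49. log_5(10) = 1.431. Case 1 of Master Theorem: T(n) = O(n^1.431).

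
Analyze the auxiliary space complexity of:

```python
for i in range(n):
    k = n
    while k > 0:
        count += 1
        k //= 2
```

Space complexity: O(1).
Only a constant amount of auxiliary storage is used; nothing grows with n.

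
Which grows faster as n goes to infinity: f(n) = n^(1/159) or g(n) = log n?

f(n) = n^(1/159) grows faster: any positive power of n dominates log n.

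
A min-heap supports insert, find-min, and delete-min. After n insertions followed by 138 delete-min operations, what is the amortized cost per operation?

Insert takes O(log n) worst case. Delete-min takes O(log n). Over a sequence of n inserts and 138 delete-mins, total cost is O((n + 138) log n). Amortized per operation: O(log n).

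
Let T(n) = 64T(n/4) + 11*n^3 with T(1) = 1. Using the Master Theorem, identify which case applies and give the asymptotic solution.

a=64, b=4, f(n)=11*n^3.
log_4(64) = 3, so n^(log_b(a)) = n^3.
f(n) = Theta(n^3), so Case 2 applies.
T(n) = Theta(n^3 log n).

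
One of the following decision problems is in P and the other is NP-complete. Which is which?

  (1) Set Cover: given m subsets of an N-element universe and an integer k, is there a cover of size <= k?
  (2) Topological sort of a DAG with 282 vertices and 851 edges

(1) is NP-complete: one of Karp's 21 NP-complete problems (with k part of the input).
(2) is P: DFS-based topological sort runs in O(V+E).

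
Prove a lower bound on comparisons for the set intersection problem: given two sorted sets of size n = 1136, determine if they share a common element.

For two sorted arrays of size n = 1136, any correct algorithm must examine Omega(n) elements. If fewer are examined, an adversary places a common element in an unexamined gap. A merge-based scan achieves O(n), so the bound is tight.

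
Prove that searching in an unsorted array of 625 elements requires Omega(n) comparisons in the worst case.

An adversary can always place the target in the last position checked. Until all 625 positions are examined, the target might be in any unchecked position. Therefore 625 comparisons are necessary.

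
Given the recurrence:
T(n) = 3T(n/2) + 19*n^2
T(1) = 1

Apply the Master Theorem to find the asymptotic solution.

a=3, b=2, f(n)=19*n^2. log_2(3) = 1.585 < 2. Case 3: T(n) = O(n^2).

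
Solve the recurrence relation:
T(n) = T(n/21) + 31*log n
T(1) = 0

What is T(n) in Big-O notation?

Each of the log_21(n) levels adds O(log n). T(n) = O(log^2 n).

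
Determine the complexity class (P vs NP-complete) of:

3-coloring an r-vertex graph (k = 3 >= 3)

This problem is NP-complete: graph k-coloring for k>=3 is NP-complete by reduction from 3-SAT.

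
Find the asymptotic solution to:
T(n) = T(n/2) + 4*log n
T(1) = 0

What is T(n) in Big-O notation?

Each of the log_2(n) levels adds O(log n). T(n) = O(log^2 n).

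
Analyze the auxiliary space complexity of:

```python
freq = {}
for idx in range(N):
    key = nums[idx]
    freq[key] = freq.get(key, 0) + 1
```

Space complexity: O(n).
Auxiliary storage grows linearly with the input size n in the worst case.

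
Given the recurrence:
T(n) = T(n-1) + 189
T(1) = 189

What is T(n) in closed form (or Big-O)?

Unrolling: T(n) = T(n-1) + 189 = T(n-2) + 2*189 = ... = T(1) + (n-1)*189 = 189 + (n-1)*189 = 189n.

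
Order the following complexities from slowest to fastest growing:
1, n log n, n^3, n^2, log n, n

Ordered by growth rate: 1 < log n < n < n log n < n^2 < n^3.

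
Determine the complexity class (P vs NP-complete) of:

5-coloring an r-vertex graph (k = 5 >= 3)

This problem is NP-complete: graph k-coloring for k>=3 is NP-complete by reduction from 3-SAT.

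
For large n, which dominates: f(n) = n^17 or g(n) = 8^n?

g(n) = 8^n grows faster: any exponential with base > 1 dominates every polynomial.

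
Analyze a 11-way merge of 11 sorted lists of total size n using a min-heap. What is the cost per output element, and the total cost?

Maintain a min-heap of size 11 holding the current head of each list. Each output step does one extract-min (O(log 11)) and one insert of that list's next element (O(log 11)). Each of the n elements passes through the heap exactly once, so the total cost is O(n log 11), i.e. O(log 11) per output element.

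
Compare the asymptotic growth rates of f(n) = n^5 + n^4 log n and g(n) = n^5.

f(n) = n^5 + n^4 log n and g(n) = n^5 are Theta of each other: the lower-order n^4 log n term is o(n^5); both are Theta(n^5).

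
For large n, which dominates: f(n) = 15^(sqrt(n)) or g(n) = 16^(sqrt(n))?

g(n) = 16^(sqrt(n)) grows faster: ratio is (16/15)^(sqrt(n)) -> infinity since 16/15 > 1.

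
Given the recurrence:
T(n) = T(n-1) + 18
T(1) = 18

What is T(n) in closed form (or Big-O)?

Unrolling: T(n) = T(n-1) + 18 = T(n-2) + 2*18 = ... = T(1) + (n-1)*18 = 18 + (n-1)*18 = 18n.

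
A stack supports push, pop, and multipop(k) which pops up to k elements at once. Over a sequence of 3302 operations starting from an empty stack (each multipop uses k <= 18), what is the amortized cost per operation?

Each element is pushed exactly once and popped at most once (whether by pop or as part of a multipop). So the total number of individual pops over the whole sequence is at most the number of pushes, which is at most 3302. Total work <= 2 * 3302, hence O(1) amortized per operation.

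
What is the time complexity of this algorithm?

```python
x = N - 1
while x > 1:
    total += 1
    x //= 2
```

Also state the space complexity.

Time complexity: O(log n).
Space complexity: O(1).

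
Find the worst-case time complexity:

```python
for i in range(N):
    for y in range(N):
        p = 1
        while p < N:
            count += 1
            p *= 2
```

Time complexity: O(n^2 log n).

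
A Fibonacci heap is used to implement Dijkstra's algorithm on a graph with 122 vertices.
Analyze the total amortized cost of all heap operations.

Dijkstra performs 122 insert, 122 extract-min, and at most E decrease-key operations. With Fibonacci heap: insert O(1) amortized, extract-min O(log n) amortized, decrease-key O(1) amortized. Total with n = 122: O(n * 1 + n * log n + E * 1) = O(n log n + E).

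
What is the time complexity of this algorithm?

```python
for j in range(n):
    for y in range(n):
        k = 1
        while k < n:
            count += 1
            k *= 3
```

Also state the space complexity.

Time complexity: O(n^2 log n).
Space complexity: O(1).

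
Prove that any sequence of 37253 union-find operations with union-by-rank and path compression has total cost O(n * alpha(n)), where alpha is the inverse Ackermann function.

Using Tarjan's analysis with rank-based potential function. Union-by-rank keeps tree height O(log n). Path compression flattens paths during find. For n = 37253 operations, total cost is O(n * alpha(n)), effectively O(n) since alpha grows incredibly slowly.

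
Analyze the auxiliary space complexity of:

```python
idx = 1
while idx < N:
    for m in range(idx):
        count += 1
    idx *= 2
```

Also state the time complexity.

Space complexity: O(1).
Only a constant amount of auxiliary storage is used; nothing grows with n.
Time complexity: O(n).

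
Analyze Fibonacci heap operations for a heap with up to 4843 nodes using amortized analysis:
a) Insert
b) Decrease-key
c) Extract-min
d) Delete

Fibonacci heaps use lazy consolidation. Potential function Phi = t + 2m (t = number of trees, m = marked nodes).
- Insert: O(1) actual, Delta Phi = +1 (one new tree) => O(1) amortized.
- Decrease-key: with c cascading cuts, actual cost is O(c); Delta Phi <= c - 2(c-1) + 2 = 4 - c (c new trees; >= c-1 marks cleared; <= 1 new mark). Amortized O(c) + (4 - c) = O(1).
- Extract-min: O(D(n) + t) actual; consolidation drops t to <= D(n)+1, so Delta Phi pays for the t term. D(n) = O(log n) for n = 4843 => O(log n) amortized.
- Delete: decrease-key to -inf then extract-min = O(log n).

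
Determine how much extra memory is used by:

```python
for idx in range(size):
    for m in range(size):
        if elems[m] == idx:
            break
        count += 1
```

Space complexity: O(1).
Only a constant amount of auxiliary storage is used; nothing grows with n.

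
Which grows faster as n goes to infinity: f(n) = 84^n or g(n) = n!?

g(n) = n! grows faster: n!/84^n -> infinity by Stirling.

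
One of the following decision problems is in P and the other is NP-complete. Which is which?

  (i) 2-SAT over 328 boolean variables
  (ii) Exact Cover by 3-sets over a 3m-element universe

(i) is P: 2-SAT is solvable in linear time via implication-graph SCCs.
(ii) is NP-complete: one of Karp's 21 NP-complete problems.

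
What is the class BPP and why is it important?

BPP (Bounded-error Probabilistic Polynomial time) is the class of problems solvable by a randomized algorithm in polynomial time with error probability at most 1/3. BPP contains P and is contained in PSPACE. It is widely conjectured that P = BPP, meaning randomness does not help for decision problems.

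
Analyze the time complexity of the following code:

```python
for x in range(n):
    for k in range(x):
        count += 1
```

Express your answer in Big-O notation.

Time complexity: O(n^2).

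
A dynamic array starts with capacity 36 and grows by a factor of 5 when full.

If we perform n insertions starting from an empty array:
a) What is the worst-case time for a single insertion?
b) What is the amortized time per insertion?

(a) Worst-case single insertion: O(n) -- when the array is full at capacity c, the resize copies all c elements, and c can be Theta(n).
(b) Resizes happen at sizes 36, 180, 900, ... Total copy cost for n insertions: 36 + 180 + ... = O(n) (geometric series with ratio 1/5). Amortized cost per insertion: O(n)/n = O(1).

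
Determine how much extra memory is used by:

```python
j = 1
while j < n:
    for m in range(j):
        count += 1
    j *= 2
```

Space complexity: O(1).
Only a constant amount of auxiliary storage is used; nothing grows with n.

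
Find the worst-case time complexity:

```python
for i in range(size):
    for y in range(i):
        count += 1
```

Time complexity: O(n^2).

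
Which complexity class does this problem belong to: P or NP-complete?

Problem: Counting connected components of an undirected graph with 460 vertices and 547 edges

This problem is in P: BFS/DFS visits each vertex and edge once: O(V+E).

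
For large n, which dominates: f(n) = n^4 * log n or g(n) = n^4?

f(n) = n^4 * log n grows faster: extra log n factor -> infinity.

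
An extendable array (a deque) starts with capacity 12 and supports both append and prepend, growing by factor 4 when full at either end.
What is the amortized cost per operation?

Growth at either end copies all elements; capacities form a geometric sequence with ratio 4, so total copy cost over n operations is O(n) (two geometric series). Amortized O(1).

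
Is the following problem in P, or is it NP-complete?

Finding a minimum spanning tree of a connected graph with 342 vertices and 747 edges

This problem is in P: Kruskal's / Prim's algorithms run in polynomial time.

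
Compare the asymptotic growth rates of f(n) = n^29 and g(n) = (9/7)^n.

g(n) = (9/7)^n grows faster: (9/7)^n is exponential with base 9/7 > 1, dominating every polynomial.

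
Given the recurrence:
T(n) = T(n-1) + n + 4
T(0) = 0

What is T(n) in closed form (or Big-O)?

Dominant term in sum is 1*sum(i, i=1..n) = 1*n*(n+1)/2 = O(n^2).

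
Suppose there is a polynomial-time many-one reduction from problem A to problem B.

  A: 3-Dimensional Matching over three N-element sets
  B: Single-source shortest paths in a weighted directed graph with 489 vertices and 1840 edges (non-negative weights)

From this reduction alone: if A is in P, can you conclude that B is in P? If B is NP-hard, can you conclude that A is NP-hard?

A poly-time reduction A <=_p B transfers tractability DOWN (B easy => A easy) and hardness UP (A hard => B hard), not the reverse.
From A in P, the reduction alone does NOT give B in P: any problem in P trivially reduces to SAT, yet SAT is not known to be in P.
From B NP-hard, the reduction alone does NOT give A NP-hard: again, easy problems reduce to hard ones.
(Here in fact A is NP-complete and B is in P, so no such reduction is known -- its existence would imply P = NP; the analysis concerns only what the assumed reduction would or would not let you conclude.)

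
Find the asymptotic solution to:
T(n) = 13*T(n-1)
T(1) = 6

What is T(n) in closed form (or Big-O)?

Each step multiplies by 13. T(n) = T(1)*13^(n-1) = 6*13^(n-1).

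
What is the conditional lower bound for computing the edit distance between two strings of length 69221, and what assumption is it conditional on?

Under SETH (the Strong Exponential Time Hypothesis), edit distance on length-69221 strings cannot be computed in O(n^(2-epsilon)) time for any epsilon > 0 (Backurs-Indyk). The reduction is from CNF-SAT via the orthogonal vectors problem.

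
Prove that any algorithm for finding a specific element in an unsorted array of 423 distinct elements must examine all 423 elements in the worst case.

Adversary argument: if the algorithm examines fewer than 423 elements, the adversary places the target in an unexamined position. The algorithm cannot distinguish 'not present' from 'in unexamined position'.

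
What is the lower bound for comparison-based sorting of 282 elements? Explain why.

A comparison-based sorting algorithm corresponds to a decision tree. With 282! possible permutations, the tree has 282! leaves. The height is at least log_2(282!) = Omega(n log n) by Stirling's approximation.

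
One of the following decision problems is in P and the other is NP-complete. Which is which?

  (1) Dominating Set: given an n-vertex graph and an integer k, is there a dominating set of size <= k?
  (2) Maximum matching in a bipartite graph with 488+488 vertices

(1) is NP-complete: reduces from Set Cover (with k part of the input).
(2) is P: Hopcroft-Karp runs in O(E sqrt(V)).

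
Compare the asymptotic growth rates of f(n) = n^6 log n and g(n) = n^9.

g(n) = n^9 grows faster: n^9 / (n^6 log n) = n^3/log n -> infinity.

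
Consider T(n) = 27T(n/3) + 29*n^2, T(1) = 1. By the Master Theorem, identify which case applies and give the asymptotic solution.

a=27, b=3, f(n)=29*n^2.
log_3(27) = 3 > 2.
Since f(n) = O(n^2) is polynomially smaller than n^3, Case 1 applies.
T(n) = Theta(n^3).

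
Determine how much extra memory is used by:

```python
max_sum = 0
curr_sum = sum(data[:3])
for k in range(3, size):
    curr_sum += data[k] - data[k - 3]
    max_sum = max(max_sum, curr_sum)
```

Space complexity: O(1).
Only a constant amount of auxiliary storage is used; nothing grows with n.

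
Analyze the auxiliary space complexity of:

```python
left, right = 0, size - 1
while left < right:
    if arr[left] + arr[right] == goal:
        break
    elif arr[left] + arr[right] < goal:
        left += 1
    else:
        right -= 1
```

Space complexity: O(1).
Only a constant amount of auxiliary storage is used; nothing grows with n.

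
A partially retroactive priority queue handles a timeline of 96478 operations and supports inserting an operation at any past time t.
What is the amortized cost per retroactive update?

Partially retroactive priority queues (Demaine-Iacono-Langerman) allow updates at past times with queries only at the present. With a balanced BST over the m = 96478 timeline events tracking bridges, each retroactive insert or delete is O(log m) amortized.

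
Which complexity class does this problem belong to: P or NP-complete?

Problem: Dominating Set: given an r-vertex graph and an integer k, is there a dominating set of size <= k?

This problem is NP-complete: reduces from Set Cover (with k part of the input).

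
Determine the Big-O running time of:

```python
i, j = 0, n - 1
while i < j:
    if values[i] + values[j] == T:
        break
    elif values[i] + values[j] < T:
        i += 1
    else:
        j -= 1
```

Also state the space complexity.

Time complexity: O(n).
Space complexity: O(1).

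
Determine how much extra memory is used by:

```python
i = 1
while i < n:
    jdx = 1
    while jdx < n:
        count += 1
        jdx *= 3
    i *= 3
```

Space complexity: O(1).
Only a constant amount of auxiliary storage is used; nothing grows with n.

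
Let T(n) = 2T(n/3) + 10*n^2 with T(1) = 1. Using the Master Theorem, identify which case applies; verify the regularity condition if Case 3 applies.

a=2, b=3, f(n)=10*n^2.
log_3(2) = 0.6309 < 2.
f(n) = Omega(n^(0.6309+epsilon)) for some epsilon > 0, so Case 3 is the candidate.
Regularity: a*f(n/b) = 2*10*(n/3)^2 = (2/9)*10*n^2 <= c*f(n) with c = 2/9 < 1. Satisfied.
Case 3: T(n) = Theta(n^2).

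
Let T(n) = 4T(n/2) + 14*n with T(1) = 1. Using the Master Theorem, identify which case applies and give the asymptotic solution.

a=4, b=2, f(n)=14*n.
log_2(4) = 2 > 1.
Since f(n) = O(n^1) is polynomially smaller than n^2, Case 1 applies.
T(n) = Theta(n^2).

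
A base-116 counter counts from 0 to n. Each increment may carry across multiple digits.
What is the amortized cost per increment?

Digit at position i changes every 116^i increments. Total digit changes over n increments: n * 116/(116-1) = O(n). Amortized: O(1).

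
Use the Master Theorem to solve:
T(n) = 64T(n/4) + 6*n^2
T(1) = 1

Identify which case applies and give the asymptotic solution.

a=64, b=4, f(n)=6*n^2.
log_4(64) = 3 > 2.
Since f(n) = O(n^2) is polynomially smaller than n^3, Case 1 applies.
T(n) = Theta(n^3).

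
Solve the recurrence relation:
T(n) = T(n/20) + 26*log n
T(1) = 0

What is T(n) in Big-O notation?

Each of the log_20(n) levels adds O(log n). T(n) = O(log^2 n).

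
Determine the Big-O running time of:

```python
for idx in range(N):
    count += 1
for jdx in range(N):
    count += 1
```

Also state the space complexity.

Time complexity: O(n).
Space complexity: O(1).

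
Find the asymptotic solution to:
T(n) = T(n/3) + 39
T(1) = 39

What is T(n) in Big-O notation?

Each step divides n by 3 and adds 39. After log_3(n) steps, T(n) = O(log n).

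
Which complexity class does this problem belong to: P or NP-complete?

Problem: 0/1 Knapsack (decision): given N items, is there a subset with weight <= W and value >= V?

This problem is NP-complete: reduces from Subset Sum.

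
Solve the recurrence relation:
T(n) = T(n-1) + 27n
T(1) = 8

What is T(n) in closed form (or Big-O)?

Unrolling: T(n) = 8 + 27*(2 + 3 + ... + n) = 8 + 27*(n(n+1)/2 - 1) = O(n^2).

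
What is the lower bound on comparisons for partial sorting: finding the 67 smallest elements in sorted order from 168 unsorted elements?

Finding 67 smallest of 168 in sorted order: Omega(168) to identify the 67 smallest, plus Omega(67 log 67) to sort them. Total: Omega(n + k log k).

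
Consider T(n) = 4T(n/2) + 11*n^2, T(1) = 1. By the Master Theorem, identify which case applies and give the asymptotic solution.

a=4, b=2, f(n)=11*n^2.
log_2(4) = 2, so n^(log_b(a)) = n^2.
f(n) = Theta(n^2), so Case 2 applies.
T(n) = Theta(n^2 log n).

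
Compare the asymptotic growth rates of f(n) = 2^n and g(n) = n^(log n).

f(n) = 2^n grows faster: take logs: log(n^(log n)) = (log n)^2, log(2^n) = n log 2; n dominates (log n)^2.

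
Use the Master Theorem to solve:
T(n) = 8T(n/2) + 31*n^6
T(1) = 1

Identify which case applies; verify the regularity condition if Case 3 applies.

a=8, b=2, f(n)=31*n^6.
log_2(8) = 3 < 6.
f(n) = Omega(n^(3+epsilon)) for some epsilon > 0, so Case 3 is the candidate.
Regularity: a*f(n/b) = 8*31*(n/2)^6 = (8/64)*31*n^6 <= c*f(n) with c = 8/64 < 1. Satisfied.
Case 3: T(n) = Theta(n^6).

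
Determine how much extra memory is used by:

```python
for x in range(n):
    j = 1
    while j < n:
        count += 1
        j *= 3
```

Space complexity: O(1).
Only a constant amount of auxiliary storage is used; nothing grows with n.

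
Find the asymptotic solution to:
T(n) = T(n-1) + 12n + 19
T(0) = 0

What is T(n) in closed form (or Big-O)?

Dominant term in sum is 12*sum(i, i=1..n) = 12*n*(n+1)/2 = O(n^2).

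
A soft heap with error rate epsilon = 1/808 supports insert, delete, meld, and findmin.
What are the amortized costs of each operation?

Soft heaps (Chazelle) allow up to an epsilon = 1/808 fraction of elements to have corrupted (raised) keys. Insert is O(log(1/epsilon)) = O(log 808) amortized -- the structure maintains heap-ordered binary trees of rank bounded by O(log(1/epsilon)). Meld concatenates root lists: O(1) amortized. Delete and findmin are O(1) amortized.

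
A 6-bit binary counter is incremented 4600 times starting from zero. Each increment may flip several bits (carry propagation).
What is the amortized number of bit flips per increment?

Bit i flips on every 2^i-th increment, so over 4600 increments bit i flips floor(4600/2^i) times. Summing over i: total flips < 2 * 4600. Amortized: < 2 = O(1) per increment.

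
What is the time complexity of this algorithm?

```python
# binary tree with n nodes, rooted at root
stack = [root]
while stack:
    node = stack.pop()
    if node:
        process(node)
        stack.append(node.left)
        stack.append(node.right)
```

Time complexity: O(n).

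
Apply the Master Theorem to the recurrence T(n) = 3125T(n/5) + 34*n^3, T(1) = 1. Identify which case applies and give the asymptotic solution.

a=3125, b=5, f(n)=34*n^3.
log_5(3125) = 5 > 3.
Since f(n) = O(n^3) is polynomially smaller than n^5, Case 1 applies.
T(n) = Theta(n^5).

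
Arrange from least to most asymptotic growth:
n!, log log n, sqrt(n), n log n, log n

Ordered by growth rate: log log n < log n < sqrt(n) < n log n < n!.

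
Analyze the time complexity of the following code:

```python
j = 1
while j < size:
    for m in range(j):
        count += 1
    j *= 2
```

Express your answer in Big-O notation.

Time complexity: O(n).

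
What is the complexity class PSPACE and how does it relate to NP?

PSPACE is the class of problems solvable with polynomial space. NP is a subset of PSPACE (a poly-space machine can enumerate all certificates). PSPACE-complete problems include QBF (quantified Boolean formulas) and generalized games. It is unknown whether NP = PSPACE.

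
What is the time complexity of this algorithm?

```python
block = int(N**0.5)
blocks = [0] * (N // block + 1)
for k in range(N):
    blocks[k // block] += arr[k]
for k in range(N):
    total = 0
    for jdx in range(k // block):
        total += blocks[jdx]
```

Time complexity: O(n * sqrt(n)).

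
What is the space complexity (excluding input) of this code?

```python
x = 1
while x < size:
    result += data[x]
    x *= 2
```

Space complexity: O(1).
Only a constant amount of auxiliary storage is used; nothing grows with n.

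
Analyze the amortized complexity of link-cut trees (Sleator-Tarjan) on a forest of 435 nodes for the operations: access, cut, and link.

Link-cut trees represent the forest using splay trees over preferred paths. With potential Phi = sum over nodes of log(size of virtual subtree), each access on 435 nodes is O(log 435) = O(log n) amortized by the splay-tree access lemma. Cut and link are O(1) plus one access.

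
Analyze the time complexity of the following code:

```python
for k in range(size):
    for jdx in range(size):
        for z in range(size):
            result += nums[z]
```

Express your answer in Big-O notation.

Time complexity: O(n^3).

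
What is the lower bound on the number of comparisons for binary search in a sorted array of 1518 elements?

With 1518 possible positions, we need at least ceil(log_2(1518)) = 11 comparisons. Each comparison splits the remaining candidates by at most half.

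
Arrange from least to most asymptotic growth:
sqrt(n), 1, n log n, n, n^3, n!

Ordered by growth rate: 1 < sqrt(n) < n < n log n < n^3 < n!.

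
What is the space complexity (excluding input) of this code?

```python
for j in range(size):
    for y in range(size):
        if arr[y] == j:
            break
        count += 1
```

Space complexity: O(1).
Only a constant amount of auxiliary storage is used; nothing grows with n.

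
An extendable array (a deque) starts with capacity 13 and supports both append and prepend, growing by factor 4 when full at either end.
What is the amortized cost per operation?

Growth at either end copies all elements; capacities form a geometric sequence with ratio 4, so total copy cost over n operations is O(n) (two geometric series). Amortized O(1).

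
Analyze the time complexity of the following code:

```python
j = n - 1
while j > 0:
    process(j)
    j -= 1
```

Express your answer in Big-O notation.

Time complexity: O(n).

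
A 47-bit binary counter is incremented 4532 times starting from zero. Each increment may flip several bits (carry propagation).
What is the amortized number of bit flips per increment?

Bit i flips on every 2^i-th increment, so over 4532 increments bit i flips floor(4532/2^i) times. Summing over i: total flips < 2 * 4532. Amortized: < 2 = O(1) per increment.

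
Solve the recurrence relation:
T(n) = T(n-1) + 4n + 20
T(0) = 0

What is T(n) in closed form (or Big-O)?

Dominant term in sum is 4*sum(i, i=1..n) = 4*n*(n+1)/2 = O(n^2).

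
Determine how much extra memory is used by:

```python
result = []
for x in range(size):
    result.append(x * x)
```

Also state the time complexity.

Space complexity: O(n).
Auxiliary storage grows linearly with the input size n in the worst case.
Time complexity: O(n).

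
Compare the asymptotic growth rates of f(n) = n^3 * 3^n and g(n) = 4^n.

g(n) = 4^n grows faster: 4^n / (n^3 3^n) = (4/3)^n / n^3 -> infinity since 4/3 > 1.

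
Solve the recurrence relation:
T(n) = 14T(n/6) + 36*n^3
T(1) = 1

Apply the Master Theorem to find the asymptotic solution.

a=14, b=6, f(n)=36*n^3. log_6(14) = 1.473 < 3. Case 3: T(n) = O(n^3).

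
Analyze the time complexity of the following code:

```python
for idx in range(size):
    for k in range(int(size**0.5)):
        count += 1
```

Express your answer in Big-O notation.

Time complexity: O(n * sqrt(n)).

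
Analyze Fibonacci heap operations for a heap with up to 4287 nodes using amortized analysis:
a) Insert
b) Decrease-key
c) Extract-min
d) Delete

Fibonacci heaps use lazy consolidation. Potential function Phi = t + 2m (t = number of trees, m = marked nodes).
- Insert: O(1) actual, Delta Phi = +1 (one new tree) => O(1) amortized.
- Decrease-key: with c cascading cuts, actual cost is O(c); Delta Phi <= c - 2(c-1) + 2 = 4 - c (c new trees; >= c-1 marks cleared; <= 1 new mark). Amortized O(c) + (4 - c) = O(1).
- Extract-min: O(D(n) + t) actual; consolidation drops t to <= D(n)+1, so Delta Phi pays for the t term. D(n) = O(log n) for n = 4287 => O(log n) amortized.
- Delete: decrease-key to -inf then extract-min = O(log n).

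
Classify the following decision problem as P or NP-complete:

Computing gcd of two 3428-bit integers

This problem is in P: the Euclidean algorithm runs in polynomial time in the bit-length.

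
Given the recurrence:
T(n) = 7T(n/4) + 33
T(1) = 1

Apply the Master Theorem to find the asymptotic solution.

a=7, b=4, f(n)=33. log_4(7) = 1.404. Case 1 of Master Theorem: T(n) = O(n^1.404).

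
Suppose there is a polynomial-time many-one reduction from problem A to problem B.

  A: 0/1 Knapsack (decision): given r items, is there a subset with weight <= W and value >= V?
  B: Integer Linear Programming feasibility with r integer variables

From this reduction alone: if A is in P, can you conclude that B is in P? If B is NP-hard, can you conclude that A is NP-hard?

A poly-time reduction A <=_p B transfers tractability DOWN (B easy => A easy) and hardness UP (A hard => B hard), not the reverse.
From A in P, the reduction alone does NOT give B in P: any problem in P trivially reduces to SAT, yet SAT is not known to be in P.
From B NP-hard, the reduction alone does NOT give A NP-hard: again, easy problems reduce to hard ones.
(Here in fact A is NP-complete and B is NP-complete.)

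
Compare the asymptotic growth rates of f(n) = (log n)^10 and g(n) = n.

g(n) = n grows faster: any positive polynomial dominates any polylog.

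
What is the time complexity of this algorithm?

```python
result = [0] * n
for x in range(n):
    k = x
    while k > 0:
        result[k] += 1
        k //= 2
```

Time complexity: O(n log n).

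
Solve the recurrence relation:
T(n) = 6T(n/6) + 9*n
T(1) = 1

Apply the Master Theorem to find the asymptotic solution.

a=6, b=6, f(n)=9*n. log_6(6) = 1. Case 2: T(n) = O(n log n).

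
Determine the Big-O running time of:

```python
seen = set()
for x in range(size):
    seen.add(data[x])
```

Time complexity: O(n).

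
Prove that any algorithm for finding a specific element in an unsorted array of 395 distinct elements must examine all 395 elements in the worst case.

Adversary argument: if the algorithm examines fewer than 395 elements, the adversary places the target in an unexamined position. The algorithm cannot distinguish 'not present' from 'in unexamined position'.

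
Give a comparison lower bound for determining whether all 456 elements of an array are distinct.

In the algebraic decision-tree model, the YES region for element distinctness on 456 elements has 456! connected components (one per ordering). Ben-Or's theorem then gives a lower bound of Omega(log(n!)) = Omega(n log n).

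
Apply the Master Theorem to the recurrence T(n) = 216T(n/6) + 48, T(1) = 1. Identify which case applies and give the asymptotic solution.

a=216, b=6, f(n)=48.
log_6(216) = 3 > 0.
Since f(n) = O(n^0) is polynomially smaller than n^3, Case 1 applies.
T(n) = Theta(n^3).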